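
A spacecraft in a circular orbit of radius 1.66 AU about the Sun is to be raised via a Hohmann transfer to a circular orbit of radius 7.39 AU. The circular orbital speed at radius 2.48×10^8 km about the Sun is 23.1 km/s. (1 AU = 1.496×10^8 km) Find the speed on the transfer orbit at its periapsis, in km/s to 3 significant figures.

From the circular-orbit relation v² = μ/r at r = 2.48×10^8 km: μ = v²r = (23.1)² × 2.48×10^8 = 1.32335×10^11 km³/s².
In km: r₁ = 1.66 × 1.496×10^8 = 2.48336×10^8 km; r₂ = 7.39 × 1.496×10^8 = 1.105544×10^9 km.
Semi-major axis of the transfer orbit: a_t = (2.48336×10^8 + 1.105544×10^9)/2 = 6.7694×10^8 km.
At periapsis, r = 2.48336×10^8 km.
From the vis-viva equation, v = √[μ(2/r − 1/a_t)] = 29.50 km/s.

v = 29.5 km/s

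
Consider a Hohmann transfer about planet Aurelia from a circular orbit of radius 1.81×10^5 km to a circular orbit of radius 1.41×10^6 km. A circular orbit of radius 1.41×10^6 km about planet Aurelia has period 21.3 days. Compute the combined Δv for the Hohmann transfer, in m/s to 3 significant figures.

Δv = 6970 m/s

From Kepler's third law T² = 4π²r³/μ at r = 1.41×10^6 km, T = 21.3 days = 21.3 × 86400 s = 1.84032×10^6 s: μ = 4π²r³/T² = 3.26761×10^7 km³/s².
The Hohmann ellipse has a_t = (r₁ + r₂)/2 = 7.955×10^5 km.
At r₁ the circular-orbit speed is v₁ = √(μ/r₁) = 13.436 km/s.
On the transfer ellipse at r₁, vis-viva equation gives v_p = √[μ(2/r₁ − 1/a_t)] = 17.888 km/s.
First burn Δv₁ = |v_p − v₁| = 4.452 km/s.
Circular speed at r₂: v₂ = √(μ/r₂) = 4.814 km/s.
Transfer-orbit speed at r₂: v_a = √[μ(2/r₂ − 1/a_t)] = 2.296 km/s.
Second burn Δv₂ = |v₂ − v_a| = 2.518 km/s.
Δv = Δv₁ + Δv₂ = 4.452 + 2.518 = 6.970 km/s.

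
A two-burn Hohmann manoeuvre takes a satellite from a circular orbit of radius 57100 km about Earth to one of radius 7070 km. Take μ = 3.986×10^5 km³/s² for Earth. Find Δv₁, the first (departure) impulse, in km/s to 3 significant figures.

Δv₁ = 1.40 km/s

Transfer-ellipse semi-major axis a_t = (r₁ + r₂)/2 = (57100 + 7070)/2 = 32085 km.
Circular speed at r = 57100 km: v_c = √(μ/r) = 2.642 km/s.
Vis-viva on the transfer ellipse at r = 57100 km gives v_t = √[μ(2/r − 1/a_t)] = 1.240 km/s.
Δv₁ = |v_t − v_c| = |1.240 − 2.642| = 1.402 km/s.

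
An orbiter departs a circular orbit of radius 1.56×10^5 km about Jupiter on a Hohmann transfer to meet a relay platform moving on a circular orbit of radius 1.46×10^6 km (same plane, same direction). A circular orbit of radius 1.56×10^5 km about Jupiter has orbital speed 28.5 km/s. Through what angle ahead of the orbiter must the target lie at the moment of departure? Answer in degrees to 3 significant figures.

φ = 106°

From the circular-orbit relation v² = μ/r at r = 1.56×10^5 km: μ = v²r = (28.5)² × 1.56×10^5 = 1.26711×10^8 km³/s².
Semi-major axis of the transfer orbit: a_t = (1.560×10^5 + 1.460×10^6)/2 = 8.080×10^5 km.
The half-period of the transfer ellipse is t = π√(a_t³/μ) = 2.027×10^5 s.
The target's mean motion on its circular orbit is ω₂ = √(μ/r₂³) = 6.381×10^-6 rad/s.
Angle swept by the target during transfer: ω₂·t = 1.2934 rad = 74.11°.
Arrival is 180° from departure on the ellipse, so φ = 180° − 74.11° = 106°.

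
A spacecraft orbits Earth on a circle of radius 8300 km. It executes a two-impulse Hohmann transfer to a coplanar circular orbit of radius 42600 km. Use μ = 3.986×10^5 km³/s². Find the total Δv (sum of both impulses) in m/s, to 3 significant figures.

Δv = 3350 m/s

The Hohmann ellipse has a_t = (r₁ + r₂)/2 = 25450 km.
Circular speed at r₁: v₁ = √(μ/r₁) = √(3.986×10^5/8300) = 6.930 km/s.
Transfer-orbit speed at r₁ (v² = μ(2/r − 1/a)): v_p = √[μ(2/r₁ − 1/a_t)] = 8.966 km/s.
First burn Δv₁ = |v_p − v₁| = 2.036 km/s.
Circular speed at r₂: v₂ = √(μ/r₂) = 3.059 km/s.
Transfer-orbit speed at r₂: v_a = √[μ(2/r₂ − 1/a_t)] = 1.747 km/s.
Second burn Δv₂ = |v₂ − v_a| = 1.312 km/s.
Δv = Δv₁ + Δv₂ = 2.036 + 1.312 = 3.348 km/s.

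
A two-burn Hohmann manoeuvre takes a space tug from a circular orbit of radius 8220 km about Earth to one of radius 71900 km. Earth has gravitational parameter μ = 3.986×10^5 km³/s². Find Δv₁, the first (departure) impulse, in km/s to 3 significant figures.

Δv₁ = 2.37 km/s

The Hohmann ellipse has a_t = (r₁ + r₂)/2 = 40060 km.
On the circular orbit at r = 8220 km, v_c = √(μ/r) = 6.96358 km/s.
Transfer-orbit speed at the same r (vis-viva, a = a_t): v_t = √[μ(2/r − 1/a_t)] = 9.32914 km/s.
Δv₁ = |v_t − v_c| = |9.32914 − 6.96358| = 2.366 km/s.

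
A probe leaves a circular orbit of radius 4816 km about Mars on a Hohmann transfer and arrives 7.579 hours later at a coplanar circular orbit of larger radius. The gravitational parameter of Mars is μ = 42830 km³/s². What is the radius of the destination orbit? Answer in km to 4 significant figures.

Transfer time t = 7.579 hours = 27284.4 s, and t = π√(a_t³/μ).
So a_t = (μ t²/π²)^(1/3) = (42830 × (27284.4)² / π²)^(1/3) = 14783 km.
Since a_t = (r₁ + r₂)/2, r₂ = 2a_t − r₁ = 2×14783 − 4816 = 24750 km.

r₂ = 24750 km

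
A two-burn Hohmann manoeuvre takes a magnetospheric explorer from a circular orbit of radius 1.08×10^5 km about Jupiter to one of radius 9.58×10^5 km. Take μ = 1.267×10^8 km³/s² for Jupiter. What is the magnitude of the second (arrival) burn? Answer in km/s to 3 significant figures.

Δv₂ = 6.32 km/s

Transfer-ellipse semi-major axis a_t = (r₁ + r₂)/2 = (1.080×10^5 + 9.580×10^5)/2 = 5.330×10^5 km.
On the circular orbit at r = 9.580×10^5 km, v_c = √(μ/r) = 11.50 km/s.
Vis-viva on the transfer ellipse at r = 9.580×10^5 km gives v_t = √[μ(2/r − 1/a_t)] = 5.177 km/s.
Δv₂ = |v_t − v_c| = |5.177 − 11.50| = 6.323 km/s.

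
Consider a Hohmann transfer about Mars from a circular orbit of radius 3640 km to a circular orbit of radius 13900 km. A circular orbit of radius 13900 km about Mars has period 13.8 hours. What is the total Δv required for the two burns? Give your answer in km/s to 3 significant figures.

Δv = 1.51 km/s

From Kepler's third law T² = 4π²r³/μ at r = 13900 km, T = 13.8 hours = 13.8 × 3600 s = 49680 s: μ = 4π²r³/T² = 42957.7 km³/s².
Semi-major axis of the transfer orbit: a_t = (3640 + 13900)/2 = 8770 km.
At r₁ the circular-orbit speed is v₁ = √(μ/r₁) = 3.4353 km/s.
On the transfer ellipse at r₁, vis-viva equation gives v_p = √[μ(2/r₁ − 1/a_t)] = 4.3249 km/s.
First burn Δv₁ = |v_p − v₁| = 0.8896 km/s.
At r₂, v₂ = √(μ/r₂) = 1.7580 km/s.
Transfer-orbit speed at r₂: v_a = √[μ(2/r₂ − 1/a_t)] = 1.1326 km/s.
Second burn Δv₂ = |v₂ − v_a| = 0.6254 km/s.
Total Δv = Δv₁ + Δv₂ = 1.515 km/s.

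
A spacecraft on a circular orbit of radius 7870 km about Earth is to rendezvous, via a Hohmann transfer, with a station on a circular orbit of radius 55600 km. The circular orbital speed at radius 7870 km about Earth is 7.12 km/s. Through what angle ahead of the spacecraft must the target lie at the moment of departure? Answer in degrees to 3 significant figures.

φ = 102°

From the circular-orbit relation v² = μ/r at r = 7870 km: μ = v²r = (7.12)² × 7870 = 3.98965×10^5 km³/s².
Transfer-ellipse semi-major axis a_t = (r₁ + r₂)/2 = (7870 + 55600)/2 = 31735 km.
Transfer time t = π√(a_t³/μ) = 28118 s.
The target's mean motion on its circular orbit is ω₂ = √(μ/r₂³) = 4.8179×10^-5 rad/s.
Angle swept by the target during transfer: ω₂·t = 1.3547 rad = 77.62°.
The spacecraft traverses 180° on the transfer ellipse, so the target must lead by 180° − 77.62° = 102°.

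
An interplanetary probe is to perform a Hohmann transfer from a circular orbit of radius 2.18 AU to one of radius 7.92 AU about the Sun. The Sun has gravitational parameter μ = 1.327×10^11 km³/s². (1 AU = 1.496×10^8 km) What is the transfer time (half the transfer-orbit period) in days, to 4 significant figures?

In km: r₁ = 2.18 × 1.496×10^8 = 3.26128×10^8 km; r₂ = 7.92 × 1.496×10^8 = 1.184832×10^9 km.
Transfer-ellipse semi-major axis a_t = (r₁ + r₂)/2 = (3.26128×10^8 + 1.184832×10^9)/2 = 7.5548×10^8 km.
By Kepler's third law the transfer-orbit period is T = 2π√(a_t³/μ), so t = T/2 = 1.791×10^8 s.
Converting: 1.791×10^8 s ÷ 86400 s/day = 2073 days.

t = 2073 days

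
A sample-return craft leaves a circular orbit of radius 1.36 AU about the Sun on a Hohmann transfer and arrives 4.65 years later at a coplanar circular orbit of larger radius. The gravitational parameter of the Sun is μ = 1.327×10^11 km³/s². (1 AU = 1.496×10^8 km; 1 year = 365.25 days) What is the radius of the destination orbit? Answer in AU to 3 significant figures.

r₂ = 7.48 AU

In km: r₁ = 1.36 × 1.496×10^8 = 2.03456×10^8 km.
Transfer time t = 4.65 years × 365.25 × 86400 s = 1.4674284×10^8 s, and t = π√(a_t³/μ).
So a_t = (μ t²/π²)^(1/3) = (1.327×10^11 × (1.4674284×10^8)² / π²)^(1/3) = 6.6155×10^8 km.
Since a_t = (r₁ + r₂)/2, r₂ = 2a_t − r₁ = 2×6.6155×10^8 − 2.03456×10^8 = 1.119644×10^9 km.
In AU: r₂ = 1.119644×10^9 / 1.496×10^8 = 7.48 AU.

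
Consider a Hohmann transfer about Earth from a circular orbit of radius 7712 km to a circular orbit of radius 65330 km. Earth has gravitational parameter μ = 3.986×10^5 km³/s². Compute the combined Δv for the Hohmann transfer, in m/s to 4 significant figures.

Δv = 3761 m/s

Transfer-ellipse semi-major axis a_t = (r₁ + r₂)/2 = (7712 + 65330)/2 = 36521 km.
Circular speed at r₁: v₁ = √(μ/r₁) = √(3.986×10^5/7712) = 7.189 km/s.
Transfer-orbit speed at r₁ (vis-viva equation): v_p = √[μ(2/r₁ − 1/a_t)] = 9.615 km/s.
First burn Δv₁ = |v_p − v₁| = 2.426 km/s.
Circular speed at r₂: v₂ = √(μ/r₂) = 2.470 km/s.
Transfer-orbit speed at r₂: v_a = √[μ(2/r₂ − 1/a_t)] = 1.135 km/s.
Second burn Δv₂ = |v₂ − v_a| = 1.335 km/s.
Δv = Δv₁ + Δv₂ = 2.426 + 1.335 = 3.761 km/s.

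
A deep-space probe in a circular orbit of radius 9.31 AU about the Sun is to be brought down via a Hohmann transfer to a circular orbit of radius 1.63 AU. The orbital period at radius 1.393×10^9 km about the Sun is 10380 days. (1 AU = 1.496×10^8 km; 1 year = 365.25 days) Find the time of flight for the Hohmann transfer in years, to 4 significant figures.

t = 6.398 years

From Kepler's third law T² = 4π²r³/μ at r = 1.393×10^9 km, T = 10380 days = 10380 × 86400 s = 8.96832×10^8 s: μ = 4π²r³/T² = 1.32676×10^11 km³/s².
In km: r₁ = 9.31 × 1.496×10^8 = 1.392776×10^9 km; r₂ = 1.63 × 1.496×10^8 = 2.43848×10^8 km.
Transfer-ellipse semi-major axis a_t = (r₁ + r₂)/2 = (1.392776×10^9 + 2.43848×10^8)/2 = 8.18312×10^8 km.
Half the transfer-orbit period gives t = π√(a_t³/μ) = 2.019×10^8 s.
Converting: 2.019×10^8 s ÷ 3.15576×10^7 s/year (365.25 × 86400) = 6.398 years.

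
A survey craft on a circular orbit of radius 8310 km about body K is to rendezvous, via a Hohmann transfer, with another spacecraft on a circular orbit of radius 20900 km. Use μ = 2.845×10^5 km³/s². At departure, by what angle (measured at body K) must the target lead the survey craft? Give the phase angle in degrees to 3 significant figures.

φ = 74.9°

Semi-major axis of the transfer orbit: a_t = (8310 + 20900)/2 = 14605 km.
Transfer time t = π√(a_t³/μ) = 10396 s.
The target's mean motion on its circular orbit is ω₂ = √(μ/r₂³) = 1.7653×10^-4 rad/s.
Angle swept by the target during transfer: ω₂·t = 1.835 rad = 105.1°.
The survey craft traverses 180° on the transfer ellipse, so the target must lead by 180° − 105.1° = 74.9°.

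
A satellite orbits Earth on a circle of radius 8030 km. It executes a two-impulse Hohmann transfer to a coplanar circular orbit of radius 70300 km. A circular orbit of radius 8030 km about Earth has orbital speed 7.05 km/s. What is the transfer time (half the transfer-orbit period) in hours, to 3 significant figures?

From the circular-orbit relation v² = μ/r at r = 8030 km: μ = v²r = (7.05)² × 8030 = 3.99111×10^5 km³/s².
Semi-major axis of the transfer orbit: a_t = (8030 + 70300)/2 = 39165 km.
Transfer time t = π√(a_t³/μ) = π√((39165)³ / 3.99111×10^5) = 38540 s.
Converting: 38540 s ÷ 3600 s/hour = 10.7 hours.

t = 10.7 hours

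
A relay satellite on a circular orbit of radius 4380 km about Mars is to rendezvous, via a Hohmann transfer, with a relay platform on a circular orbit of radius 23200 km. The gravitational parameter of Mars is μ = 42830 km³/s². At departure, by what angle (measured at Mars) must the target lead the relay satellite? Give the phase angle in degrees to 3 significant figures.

The Hohmann ellipse has a_t = (r₁ + r₂)/2 = 13790 km.
Transfer time t = π√(a_t³/μ) = 24580 s.
Target angular speed ω₂ = √(μ/r₂³) = 5.857×10^-5 rad/s.
Angle swept by the target during transfer: ω₂·t = 1.4397 rad = 82.49°.
The relay satellite traverses 180° on the transfer ellipse, so the target must lead by 180° − 82.49° = 97.5°.

φ = 97.5°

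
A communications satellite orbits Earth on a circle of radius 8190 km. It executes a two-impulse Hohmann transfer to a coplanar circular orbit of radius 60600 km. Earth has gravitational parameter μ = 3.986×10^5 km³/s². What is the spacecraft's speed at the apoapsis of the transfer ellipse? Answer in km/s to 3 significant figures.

Semi-major axis of the transfer orbit: a_t = (8190 + 60600)/2 = 34395 km.
The apoapsis of the transfer ellipse is at r = 60600 km.
Vis-viva: v = √[μ(2/r − 1/a_t)] = √[3.986×10^5 × (2/60600 − 1/34395)] = 1.251 km/s.

v = 1.25 km/s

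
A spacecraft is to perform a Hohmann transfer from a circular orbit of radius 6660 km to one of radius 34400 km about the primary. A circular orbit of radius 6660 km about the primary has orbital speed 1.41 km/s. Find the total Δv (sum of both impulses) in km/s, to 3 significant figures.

From the circular-orbit relation v² = μ/r at r = 6660 km: μ = v²r = (1.41)² × 6660 = 13240.7 km³/s².
The Hohmann ellipse has a_t = (r₁ + r₂)/2 = 20530 km.
Circular speed at r₁: v₁ = √(μ/r₁) = √(13240.7/6660) = 1.4100 km/s.
Transfer-orbit speed at r₁ (vis-viva): v_p = √[μ(2/r₁ − 1/a_t)] = 1.8252 km/s.
First burn Δv₁ = |v_p − v₁| = 0.4152 km/s.
Circular speed at r₂: v₂ = √(μ/r₂) = 0.6204 km/s.
Transfer-orbit speed at r₂: v_a = √[μ(2/r₂ − 1/a_t)] = 0.3534 km/s.
Second burn Δv₂ = |v₂ − v_a| = 0.2670 km/s.
Δv = Δv₁ + Δv₂ = 0.4152 + 0.2670 = 0.6822 km/s.

Δv = 0.682 km/s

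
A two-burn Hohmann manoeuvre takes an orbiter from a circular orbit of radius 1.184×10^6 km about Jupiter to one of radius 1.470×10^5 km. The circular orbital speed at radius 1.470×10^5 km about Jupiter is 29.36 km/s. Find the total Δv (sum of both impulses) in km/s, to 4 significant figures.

From the circular-orbit relation v² = μ/r at r = 1.470×10^5 km: μ = v²r = (29.36)² × 1.470×10^5 = 1.26715×10^8 km³/s².
Semi-major axis of the transfer orbit: a_t = (1.184×10^6 + 1.470×10^5)/2 = 6.655×10^5 km.
At r₁ the circular-orbit speed is v₁ = √(μ/r₁) = 10.345 km/s.
Transfer-orbit speed at r₁ (v² = μ(2/r − 1/a)): v_a = √[μ(2/r₁ − 1/a_t)] = 4.8621 km/s.
First burn Δv₁ = |v_a − v₁| = 5.483 km/s.
Circular speed at r₂: v₂ = √(μ/r₂) = 29.360 km/s.
Transfer-orbit speed at r₂: v_p = √[μ(2/r₂ − 1/a_t)] = 39.161 km/s.
Second burn Δv₂ = |v₂ − v_p| = 9.801 km/s.
Total Δv = Δv₁ + Δv₂ = 15.28 km/s.

Δv = 15.28 km/s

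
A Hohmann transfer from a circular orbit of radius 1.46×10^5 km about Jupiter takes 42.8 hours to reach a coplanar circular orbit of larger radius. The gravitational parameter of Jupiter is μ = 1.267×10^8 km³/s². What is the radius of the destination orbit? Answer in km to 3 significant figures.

r₂ = 1.20×10^6 km

Transfer time t = 42.8 hours = 1.5408×10^5 s, and t = π√(a_t³/μ).
So a_t = (μ t²/π²)^(1/3) = (1.267×10^8 × (1.5408×10^5)² / π²)^(1/3) = 6.7296×10^5 km.
Since a_t = (r₁ + r₂)/2, r₂ = 2a_t − r₁ = 2×6.7296×10^5 − 1.460×10^5 = 1.19992×10^6 km.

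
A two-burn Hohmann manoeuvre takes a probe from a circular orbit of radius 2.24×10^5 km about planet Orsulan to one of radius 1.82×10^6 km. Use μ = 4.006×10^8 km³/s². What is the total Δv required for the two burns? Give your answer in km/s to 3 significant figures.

Δv = 22.0 km/s

The Hohmann ellipse has a_t = (r₁ + r₂)/2 = 1.022×10^6 km.
At r₁ the circular-orbit speed is v₁ = √(μ/r₁) = 42.289 km/s.
On the transfer ellipse at r₁, vis-viva gives v_p = √[μ(2/r₁ − 1/a_t)] = 56.434 km/s.
First burn Δv₁ = |v_p − v₁| = 14.145 km/s.
At r₂, v₂ = √(μ/r₂) = 14.8361 km/s.
Transfer-orbit speed at r₂: v_a = √[μ(2/r₂ − 1/a_t)] = 6.94574 km/s.
Second burn Δv₂ = |v₂ − v_a| = 7.8904 km/s.
Δv = Δv₁ + Δv₂ = 14.145 + 7.8904 = 22.04 km/s.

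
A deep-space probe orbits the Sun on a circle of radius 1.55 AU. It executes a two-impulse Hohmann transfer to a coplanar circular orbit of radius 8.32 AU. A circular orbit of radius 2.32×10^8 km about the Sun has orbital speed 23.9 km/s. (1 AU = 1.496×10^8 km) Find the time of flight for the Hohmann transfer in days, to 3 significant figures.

From the circular-orbit relation v² = μ/r at r = 2.32×10^8 km: μ = v²r = (23.9)² × 2.32×10^8 = 1.32521×10^11 km³/s².
In km: r₁ = 1.55 × 1.496×10^8 = 2.3188×10^8 km; r₂ = 8.32 × 1.496×10^8 = 1.244672×10^9 km.
The Hohmann ellipse has a_t = (r₁ + r₂)/2 = 7.38276×10^8 km.
Transfer time t = π√(a_t³/μ) = π√((7.38276×10^8)³ / 1.32521×10^11) = 1.731×10^8 s.
Converting: 1.731×10^8 s ÷ 86400 s/day = 2000 days.

t = 2000 days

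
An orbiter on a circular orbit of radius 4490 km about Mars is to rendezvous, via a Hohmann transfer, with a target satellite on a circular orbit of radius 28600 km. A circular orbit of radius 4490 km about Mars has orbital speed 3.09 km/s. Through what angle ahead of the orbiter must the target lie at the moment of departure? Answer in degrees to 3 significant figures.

From the circular-orbit relation v² = μ/r at r = 4490 km: μ = v²r = (3.09)² × 4490 = 42871.0 km³/s².
The Hohmann ellipse has a_t = (r₁ + r₂)/2 = 16545 km.
Transfer time t = π√(a_t³/μ) = 32290 s.
Target angular speed ω₂ = √(μ/r₂³) = 4.281×10^-5 rad/s.
Angle swept by the target during transfer: ω₂·t = 1.3823 rad = 79.20°.
The orbiter traverses 180° on the transfer ellipse, so the target must lead by 180° − 79.20° = 101°.

φ = 101°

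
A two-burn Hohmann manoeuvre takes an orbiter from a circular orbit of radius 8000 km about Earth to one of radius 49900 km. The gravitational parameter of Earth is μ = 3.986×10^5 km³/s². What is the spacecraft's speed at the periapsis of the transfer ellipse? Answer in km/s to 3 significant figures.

v = 9.27 km/s

The Hohmann ellipse has a_t = (r₁ + r₂)/2 = 28950 km.
The periapsis of the transfer ellipse is at r = 8000 km.
Vis-viva: v = √[μ(2/r − 1/a_t)] = √[3.986×10^5 × (2/8000 − 1/28950)] = 9.267 km/s.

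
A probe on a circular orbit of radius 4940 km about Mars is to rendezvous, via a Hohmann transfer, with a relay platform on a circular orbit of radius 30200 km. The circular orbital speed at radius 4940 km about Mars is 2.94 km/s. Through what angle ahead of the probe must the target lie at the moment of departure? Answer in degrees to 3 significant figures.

φ = 100°

From the circular-orbit relation v² = μ/r at r = 4940 km: μ = v²r = (2.94)² × 4940 = 42699.4 km³/s².
The Hohmann ellipse has a_t = (r₁ + r₂)/2 = 17570 km.
The half-period of the transfer ellipse is t = π√(a_t³/μ) = 35410 s.
The target's mean motion on its circular orbit is ω₂ = √(μ/r₂³) = 3.937×10^-5 rad/s.
Angle swept by the target during transfer: ω₂·t = 1.3941 rad = 79.88°.
The probe traverses 180° on the transfer ellipse, so the target must lead by 180° − 79.88° = 100°.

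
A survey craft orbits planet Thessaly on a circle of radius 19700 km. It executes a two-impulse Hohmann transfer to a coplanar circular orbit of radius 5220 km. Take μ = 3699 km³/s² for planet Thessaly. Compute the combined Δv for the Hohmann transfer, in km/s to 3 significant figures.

Δv = 0.370 km/s

Transfer-ellipse semi-major axis a_t = (r₁ + r₂)/2 = (19700 + 5220)/2 = 12460 km.
Circular speed at r₁: v₁ = √(μ/r₁) = √(3699/19700) = 0.43332 km/s.
Transfer-orbit speed at r₁ (v² = μ(2/r − 1/a)): v_a = √[μ(2/r₁ − 1/a_t)] = 0.28047 km/s.
First burn Δv₁ = |v_a − v₁| = 0.15285 km/s.
Circular speed at r₂: v₂ = √(μ/r₂) = 0.841796 km/s.
Transfer-orbit speed at r₂: v_p = √[μ(2/r₂ − 1/a_t)] = 1.05848 km/s.
Second burn Δv₂ = |v₂ − v_p| = 0.21668 km/s.
Δv = Δv₁ + Δv₂ = 0.15285 + 0.21668 = 0.3695 km/s.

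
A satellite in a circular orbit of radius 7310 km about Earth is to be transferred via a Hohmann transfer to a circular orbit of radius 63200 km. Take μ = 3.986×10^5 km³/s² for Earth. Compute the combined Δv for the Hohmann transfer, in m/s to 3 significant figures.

The Hohmann ellipse has a_t = (r₁ + r₂)/2 = 35255 km.
At r₁ the circular-orbit speed is v₁ = √(μ/r₁) = 7.38431 km/s.
Transfer-orbit speed at r₁ (vis-viva equation): v_p = √[μ(2/r₁ − 1/a_t)] = 9.88685 km/s.
First burn Δv₁ = |v_p − v₁| = 2.5025 km/s.
At r₂, v₂ = √(μ/r₂) = 2.5114 km/s.
Transfer-orbit speed at r₂: v_a = √[μ(2/r₂ − 1/a_t)] = 1.1436 km/s.
Second burn Δv₂ = |v₂ − v_a| = 1.3678 km/s.
Total Δv = Δv₁ + Δv₂ = 3.870 km/s.

Δv = 3870 m/s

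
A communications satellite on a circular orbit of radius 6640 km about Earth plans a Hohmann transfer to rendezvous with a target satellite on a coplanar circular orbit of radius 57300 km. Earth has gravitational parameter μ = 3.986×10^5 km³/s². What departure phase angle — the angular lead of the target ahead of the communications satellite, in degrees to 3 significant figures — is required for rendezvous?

φ = 105°

The Hohmann ellipse has a_t = (r₁ + r₂)/2 = 31970 km.
The half-period of the transfer ellipse is t = π√(a_t³/μ) = 28444 s.
The target's mean motion on its circular orbit is ω₂ = √(μ/r₂³) = 4.6030×10^-5 rad/s.
Angle swept by the target during transfer: ω₂·t = 1.3093 rad = 75.02°.
The communications satellite traverses 180° on the transfer ellipse, so the target must lead by 180° − 75.02° = 105°.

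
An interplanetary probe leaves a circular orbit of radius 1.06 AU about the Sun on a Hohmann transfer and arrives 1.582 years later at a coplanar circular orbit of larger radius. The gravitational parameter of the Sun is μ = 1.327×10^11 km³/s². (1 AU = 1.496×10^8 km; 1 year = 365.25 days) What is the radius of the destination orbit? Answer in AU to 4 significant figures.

r₂ = 3.250 AU

In km: r₁ = 1.06 × 1.496×10^8 = 1.58576×10^8 km.
Transfer time t = 1.582 years × 365.25 × 86400 s = 4.99241232×10^7 s, and t = π√(a_t³/μ).
So a_t = (μ t²/π²)^(1/3) = (1.327×10^11 × (4.99241232×10^7)² / π²)^(1/3) = 3.2240×10^8 km.
Since a_t = (r₁ + r₂)/2, r₂ = 2a_t − r₁ = 2×3.2240×10^8 − 1.58576×10^8 = 4.86224×10^8 km.
In AU: r₂ = 4.86224×10^8 / 1.496×10^8 = 3.250 AU.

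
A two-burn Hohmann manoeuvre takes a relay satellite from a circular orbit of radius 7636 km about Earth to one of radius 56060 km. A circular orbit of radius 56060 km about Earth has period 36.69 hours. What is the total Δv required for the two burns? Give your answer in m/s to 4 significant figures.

From Kepler's third law T² = 4π²r³/μ at r = 56060 km, T = 36.69 hours = 36.69 × 3600 s = 1.32084×10^5 s: μ = 4π²r³/T² = 3.98675×10^5 km³/s².
Semi-major axis of the transfer orbit: a_t = (7636 + 56060)/2 = 31848 km.
At r₁ the circular-orbit speed is v₁ = √(μ/r₁) = 7.226 km/s.
Transfer-orbit speed at r₁ (vis-viva): v_p = √[μ(2/r₁ − 1/a_t)] = 9.587 km/s.
First burn Δv₁ = |v_p − v₁| = 2.361 km/s.
Circular speed at r₂: v₂ = √(μ/r₂) = 2.667 km/s.
Transfer-orbit speed at r₂: v_a = √[μ(2/r₂ − 1/a_t)] = 1.306 km/s.
Second burn Δv₂ = |v₂ − v_a| = 1.361 km/s.
Total Δv = Δv₁ + Δv₂ = 3.722 km/s.

Δv = 3722 m/s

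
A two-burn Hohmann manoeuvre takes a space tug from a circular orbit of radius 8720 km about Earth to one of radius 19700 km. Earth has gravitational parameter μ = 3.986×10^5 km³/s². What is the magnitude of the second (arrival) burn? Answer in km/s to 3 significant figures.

Δv₂ = 0.974 km/s

Semi-major axis of the transfer orbit: a_t = (8720 + 19700)/2 = 14210 km.
On the circular orbit at r = 19700 km, v_c = √(μ/r) = 4.4982 km/s.
Transfer-orbit speed at the same r (vis-viva, a = a_t): v_t = √[μ(2/r − 1/a_t)] = 3.5237 km/s.
Δv₂ = |v_t − v_c| = |3.5237 − 4.4982| = 0.9745 km/s.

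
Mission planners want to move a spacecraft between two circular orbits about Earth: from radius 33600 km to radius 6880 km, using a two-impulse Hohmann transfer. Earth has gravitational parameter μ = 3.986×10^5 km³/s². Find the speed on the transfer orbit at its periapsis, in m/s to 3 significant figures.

The Hohmann ellipse has a_t = (r₁ + r₂)/2 = 20240 km.
The periapsis of the transfer ellipse is at r = 6880 km.
Applying v² = μ(2/r − 1/a_t): v = 9.807 km/s.

v = 9810 m/s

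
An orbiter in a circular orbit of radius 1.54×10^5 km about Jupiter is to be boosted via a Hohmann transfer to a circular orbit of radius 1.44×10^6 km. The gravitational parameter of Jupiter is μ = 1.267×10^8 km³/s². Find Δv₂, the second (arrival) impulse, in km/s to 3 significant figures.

The Hohmann ellipse has a_t = (r₁ + r₂)/2 = 7.970×10^5 km.
Circular speed at r = 1.440×10^6 km: v_c = √(μ/r) = 9.380 km/s.
Vis-viva on the transfer ellipse at r = 1.440×10^6 km gives v_t = √[μ(2/r − 1/a_t)] = 4.123 km/s.
Δv₂ = |v_t − v_c| = |4.123 − 9.380| = 5.257 km/s.

Δv₂ = 5.26 km/s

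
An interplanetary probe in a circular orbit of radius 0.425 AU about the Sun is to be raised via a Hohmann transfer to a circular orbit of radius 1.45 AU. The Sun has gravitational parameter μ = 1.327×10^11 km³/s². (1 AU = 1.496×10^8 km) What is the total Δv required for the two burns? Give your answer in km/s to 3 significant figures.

Δv = 19.2 km/s

In km: r₁ = 0.425 × 1.496×10^8 = 6.358×10^7 km; r₂ = 1.45 × 1.496×10^8 = 2.1692×10^8 km.
The Hohmann ellipse has a_t = (r₁ + r₂)/2 = 1.4025×10^8 km.
Circular speed at r₁: v₁ = √(μ/r₁) = √(1.327×10^11/6.358×10^7) = 45.69 km/s.
Transfer-orbit speed at r₁ (vis-viva equation): v_p = √[μ(2/r₁ − 1/a_t)] = 56.82 km/s.
First burn Δv₁ = |v_p − v₁| = 11.13 km/s.
Circular speed at r₂: v₂ = √(μ/r₂) = 24.73 km/s.
Transfer-orbit speed at r₂: v_a = √[μ(2/r₂ − 1/a_t)] = 16.65 km/s.
Second burn Δv₂ = |v₂ − v_a| = 8.080 km/s.
Δv = Δv₁ + Δv₂ = 11.13 + 8.080 = 19.21 km/s.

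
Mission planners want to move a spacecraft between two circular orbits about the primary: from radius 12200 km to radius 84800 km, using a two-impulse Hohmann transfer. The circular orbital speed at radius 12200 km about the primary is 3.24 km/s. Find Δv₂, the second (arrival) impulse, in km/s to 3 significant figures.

From the circular-orbit relation v² = μ/r at r = 12200 km: μ = v²r = (3.24)² × 12200 = 1.28071×10^5 km³/s².
The Hohmann ellipse has a_t = (r₁ + r₂)/2 = 48500 km.
Circular speed at r = 84800 km: v_c = √(μ/r) = 1.229 km/s.
Vis-viva on the transfer ellipse at r = 84800 km gives v_t = √[μ(2/r − 1/a_t)] = 0.6164 km/s.
Δv₂ = |v_t − v_c| = |0.6164 − 1.229| = 0.6126 km/s.

Δv₂ = 0.613 km/s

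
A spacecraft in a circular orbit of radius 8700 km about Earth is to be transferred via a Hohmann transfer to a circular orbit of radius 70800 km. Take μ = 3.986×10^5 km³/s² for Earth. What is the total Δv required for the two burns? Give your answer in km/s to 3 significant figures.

Semi-major axis of the transfer orbit: a_t = (8700 + 70800)/2 = 39750 km.
At r₁ the circular-orbit speed is v₁ = √(μ/r₁) = 6.76876 km/s.
Transfer-orbit speed at r₁ (v² = μ(2/r − 1/a)): v_p = √[μ(2/r₁ − 1/a_t)] = 9.03352 km/s.
First burn Δv₁ = |v_p − v₁| = 2.26476 km/s.
Circular speed at r₂: v₂ = √(μ/r₂) = 2.3728 km/s.
Transfer-orbit speed at r₂: v_a = √[μ(2/r₂ − 1/a_t)] = 1.1101 km/s.
Second burn Δv₂ = |v₂ − v_a| = 1.26270 km/s.
Total Δv = Δv₁ + Δv₂ = 3.527 km/s.

Δv = 3.53 km/s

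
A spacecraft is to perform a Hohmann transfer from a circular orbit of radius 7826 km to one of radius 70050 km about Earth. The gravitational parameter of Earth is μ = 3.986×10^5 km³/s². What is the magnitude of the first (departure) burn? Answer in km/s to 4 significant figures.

Semi-major axis of the transfer orbit: a_t = (7826 + 70050)/2 = 38938 km.
Circular speed at r = 7826 km: v_c = √(μ/r) = 7.1367 km/s.
Vis-viva on the transfer ellipse at r = 7826 km gives v_t = √[μ(2/r − 1/a_t)] = 9.5723 km/s.
Δv₁ = |v_t − v_c| = |9.5723 − 7.1367| = 2.436 km/s.

Δv₁ = 2.436 km/s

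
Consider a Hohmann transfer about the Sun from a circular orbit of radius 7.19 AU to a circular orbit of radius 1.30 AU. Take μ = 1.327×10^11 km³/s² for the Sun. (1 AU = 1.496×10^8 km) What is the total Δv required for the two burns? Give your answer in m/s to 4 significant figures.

In km: r₁ = 7.19 × 1.496×10^8 = 1.075624×10^9 km; r₂ = 1.30 × 1.496×10^8 = 1.9448×10^8 km.
Transfer-ellipse semi-major axis a_t = (r₁ + r₂)/2 = (1.075624×10^9 + 1.9448×10^8)/2 = 6.35052×10^8 km.
Circular speed at r₁: v₁ = √(μ/r₁) = √(1.327×10^11/1.075624×10^9) = 11.1072 km/s.
Transfer-orbit speed at r₁ (vis-viva): v_a = √[μ(2/r₁ − 1/a_t)] = 6.14664 km/s.
First burn Δv₁ = |v_a − v₁| = 4.9606 km/s.
Circular speed at r₂: v₂ = √(μ/r₂) = 26.1215 km/s.
Transfer-orbit speed at r₂: v_p = √[μ(2/r₂ − 1/a_t)] = 33.9957 km/s.
Second burn Δv₂ = |v₂ − v_p| = 7.8742 km/s.
Total Δv = Δv₁ + Δv₂ = 12.83 km/s.

Δv = 12830 m/s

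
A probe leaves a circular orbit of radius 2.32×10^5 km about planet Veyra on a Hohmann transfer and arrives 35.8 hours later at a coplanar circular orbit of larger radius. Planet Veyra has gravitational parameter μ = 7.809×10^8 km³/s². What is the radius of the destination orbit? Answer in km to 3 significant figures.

r₂ = 1.96×10^6 km

Transfer time t = 35.8 hours = 1.2888×10^5 s, and t = π√(a_t³/μ).
So a_t = (μ t²/π²)^(1/3) = (7.809×10^8 × (1.2888×10^5)² / π²)^(1/3) = 1.0954×10^6 km.
Since a_t = (r₁ + r₂)/2, r₂ = 2a_t − r₁ = 2×1.0954×10^6 − 2.320×10^5 = 1.9588×10^6 km.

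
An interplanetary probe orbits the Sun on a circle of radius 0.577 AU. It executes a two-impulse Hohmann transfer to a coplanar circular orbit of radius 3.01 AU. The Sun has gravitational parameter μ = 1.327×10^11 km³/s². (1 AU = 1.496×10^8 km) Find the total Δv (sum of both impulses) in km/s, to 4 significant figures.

In km: r₁ = 0.577 × 1.496×10^8 = 8.63192×10^7 km; r₂ = 3.01 × 1.496×10^8 = 4.50296×10^8 km.
The Hohmann ellipse has a_t = (r₁ + r₂)/2 = 2.683076×10^8 km.
Circular speed at r₁: v₁ = √(μ/r₁) = √(1.327×10^11/8.63192×10^7) = 39.2086 km/s.
On the transfer ellipse at r₁, vis-viva equation gives v_p = √[μ(2/r₁ − 1/a_t)] = 50.7942 km/s.
First burn Δv₁ = |v_p − v₁| = 11.59 km/s.
Circular speed at r₂: v₂ = √(μ/r₂) = 17.167 km/s.
Transfer-orbit speed at r₂: v_a = √[μ(2/r₂ − 1/a_t)] = 9.7370 km/s.
Second burn Δv₂ = |v₂ − v_a| = 7.430 km/s.
Δv = Δv₁ + Δv₂ = 11.59 + 7.430 = 19.02 km/s.

Δv = 19.02 km/s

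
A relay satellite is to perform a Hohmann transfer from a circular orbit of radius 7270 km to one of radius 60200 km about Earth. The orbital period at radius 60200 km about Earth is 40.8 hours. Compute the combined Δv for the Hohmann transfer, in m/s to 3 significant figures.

Δv = 3870 m/s

From Kepler's third law T² = 4π²r³/μ at r = 60200 km, T = 40.8 hours = 40.8 × 3600 s = 1.4688×10^5 s: μ = 4π²r³/T² = 3.99231×10^5 km³/s².
The Hohmann ellipse has a_t = (r₁ + r₂)/2 = 33735 km.
At r₁ the circular-orbit speed is v₁ = √(μ/r₁) = 7.410 km/s.
Transfer-orbit speed at r₁ (vis-viva equation): v_p = √[μ(2/r₁ − 1/a_t)] = 9.899 km/s.
First burn Δv₁ = |v_p − v₁| = 2.489 km/s.
At r₂, v₂ = √(μ/r₂) = 2.575 km/s.
Transfer-orbit speed at r₂: v_a = √[μ(2/r₂ − 1/a_t)] = 1.195 km/s.
Second burn Δv₂ = |v₂ − v_a| = 1.380 km/s.
Δv = Δv₁ + Δv₂ = 2.489 + 1.380 = 3.869 km/s.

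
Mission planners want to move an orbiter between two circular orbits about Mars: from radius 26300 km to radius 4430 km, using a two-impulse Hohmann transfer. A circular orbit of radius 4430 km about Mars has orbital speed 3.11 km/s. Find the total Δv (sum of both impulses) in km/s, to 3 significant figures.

From the circular-orbit relation v² = μ/r at r = 4430 km: μ = v²r = (3.11)² × 4430 = 42847.4 km³/s².
Semi-major axis of the transfer orbit: a_t = (26300 + 4430)/2 = 15365 km.
At r₁ the circular-orbit speed is v₁ = √(μ/r₁) = 1.2764 km/s.
Transfer-orbit speed at r₁ (vis-viva equation): v_a = √[μ(2/r₁ − 1/a_t)] = 0.68536 km/s.
First burn Δv₁ = |v_a − v₁| = 0.5910 km/s.
At r₂, v₂ = √(μ/r₂) = 3.1100 km/s.
Transfer-orbit speed at r₂: v_p = √[μ(2/r₂ − 1/a_t)] = 4.0689 km/s.
Second burn Δv₂ = |v₂ − v_p| = 0.9589 km/s.
Δv = Δv₁ + Δv₂ = 0.5910 + 0.9589 = 1.550 km/s.

Δv = 1.55 km/s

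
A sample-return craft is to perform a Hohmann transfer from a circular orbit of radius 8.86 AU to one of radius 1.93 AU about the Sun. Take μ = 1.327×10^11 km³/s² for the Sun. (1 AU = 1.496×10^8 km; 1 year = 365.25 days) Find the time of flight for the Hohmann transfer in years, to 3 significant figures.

t = 6.27 years

In km: r₁ = 8.86 × 1.496×10^8 = 1.325456×10^9 km; r₂ = 1.93 × 1.496×10^8 = 2.88728×10^8 km.
Semi-major axis of the transfer orbit: a_t = (1.325456×10^9 + 2.88728×10^8)/2 = 8.07092×10^8 km.
By Kepler's third law the transfer-orbit period is T = 2π√(a_t³/μ), so t = T/2 = 1.9774×10^8 s.
Converting: 1.9774×10^8 s ÷ 3.15576×10^7 s/year (365.25 × 86400) = 6.27 years.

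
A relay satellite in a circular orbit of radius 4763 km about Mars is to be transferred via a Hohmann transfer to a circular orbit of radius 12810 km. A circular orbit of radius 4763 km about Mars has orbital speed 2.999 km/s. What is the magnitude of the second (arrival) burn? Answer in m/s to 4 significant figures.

From the circular-orbit relation v² = μ/r at r = 4763 km: μ = v²r = (2.999)² × 4763 = 42838.4 km³/s².
Transfer-ellipse semi-major axis a_t = (r₁ + r₂)/2 = (4763 + 12810)/2 = 8786.5 km.
On the circular orbit at r = 12810 km, v_c = √(μ/r) = 1.8287 km/s.
Transfer-orbit speed at the same r (vis-viva, a = a_t): v_t = √[μ(2/r − 1/a_t)] = 1.3464 km/s.
Δv₂ = |v_t − v_c| = |1.3464 − 1.8287| = 0.4823 km/s.

Δv₂ = 482.3 m/s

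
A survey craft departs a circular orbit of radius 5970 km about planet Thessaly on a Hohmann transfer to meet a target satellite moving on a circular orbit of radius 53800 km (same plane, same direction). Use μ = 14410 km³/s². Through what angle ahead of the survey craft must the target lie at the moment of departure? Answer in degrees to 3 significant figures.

φ = 105°

Semi-major axis of the transfer orbit: a_t = (5970 + 53800)/2 = 29885 km.
Transfer time t = π√(a_t³/μ) = 1.352×10^5 s.
The target's mean motion on its circular orbit is ω₂ = √(μ/r₂³) = 9.620×10^-6 rad/s.
Angle swept by the target during transfer: ω₂·t = 1.3006 rad = 74.52°.
The survey craft traverses 180° on the transfer ellipse, so the target must lead by 180° − 74.52° = 105°.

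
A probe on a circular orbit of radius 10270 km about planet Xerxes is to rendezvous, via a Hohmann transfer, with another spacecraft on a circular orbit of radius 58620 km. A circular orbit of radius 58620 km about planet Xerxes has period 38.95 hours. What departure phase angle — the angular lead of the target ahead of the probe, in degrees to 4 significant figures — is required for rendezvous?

φ = 98.92°

From Kepler's third law T² = 4π²r³/μ at r = 58620 km, T = 38.95 hours = 38.95 × 3600 s = 1.4022×10^5 s: μ = 4π²r³/T² = 4.04462×10^5 km³/s².
The Hohmann ellipse has a_t = (r₁ + r₂)/2 = 34445 km.
Transfer time t = π√(a_t³/μ) = 31579.2 s.
The target's mean motion on its circular orbit is ω₂ = √(μ/r₂³) = 4.48095×10^-5 rad/s.
Angle swept by the target during transfer: ω₂·t = 1.41505 rad = 81.08°.
Arrival is 180° from departure on the ellipse, so φ = 180° − 81.08° = 98.92°.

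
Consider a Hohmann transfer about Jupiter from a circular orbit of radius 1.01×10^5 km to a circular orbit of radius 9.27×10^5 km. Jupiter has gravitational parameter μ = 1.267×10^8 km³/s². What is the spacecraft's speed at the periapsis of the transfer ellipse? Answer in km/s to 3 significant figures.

v = 47.6 km/s

Transfer-ellipse semi-major axis a_t = (r₁ + r₂)/2 = (1.010×10^5 + 9.270×10^5)/2 = 5.140×10^5 km.
The periapsis of the transfer ellipse is at r = 1.010×10^5 km.
Vis-viva: v = √[μ(2/r − 1/a_t)] = √[1.267×10^8 × (2/1.010×10^5 − 1/5.140×10^5)] = 47.56 km/s.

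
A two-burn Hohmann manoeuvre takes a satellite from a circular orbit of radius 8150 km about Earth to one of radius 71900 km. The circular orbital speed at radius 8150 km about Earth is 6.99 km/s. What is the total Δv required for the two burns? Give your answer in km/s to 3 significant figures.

From the circular-orbit relation v² = μ/r at r = 8150 km: μ = v²r = (6.99)² × 8150 = 3.98210×10^5 km³/s².
The Hohmann ellipse has a_t = (r₁ + r₂)/2 = 40025 km.
Circular speed at r₁: v₁ = √(μ/r₁) = √(3.98210×10^5/8150) = 6.990 km/s.
Transfer-orbit speed at r₁ (v² = μ(2/r − 1/a)): v_p = √[μ(2/r₁ − 1/a_t)] = 9.369 km/s.
First burn Δv₁ = |v_p − v₁| = 2.379 km/s.
At r₂, v₂ = √(μ/r₂) = 2.353 km/s.
Transfer-orbit speed at r₂: v_a = √[μ(2/r₂ − 1/a_t)] = 1.062 km/s.
Second burn Δv₂ = |v₂ − v_a| = 1.291 km/s.
Δv = Δv₁ + Δv₂ = 2.379 + 1.291 = 3.670 km/s.

Δv = 3.67 km/s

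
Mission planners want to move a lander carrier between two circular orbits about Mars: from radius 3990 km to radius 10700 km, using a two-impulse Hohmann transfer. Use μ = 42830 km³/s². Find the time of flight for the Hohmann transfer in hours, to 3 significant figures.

t = 2.65 hours

The Hohmann ellipse has a_t = (r₁ + r₂)/2 = 7345 km.
Half the transfer-orbit period gives t = π√(a_t³/μ) = 9556 s.
Converting: 9556 s ÷ 3600 s/hour = 2.65 hours.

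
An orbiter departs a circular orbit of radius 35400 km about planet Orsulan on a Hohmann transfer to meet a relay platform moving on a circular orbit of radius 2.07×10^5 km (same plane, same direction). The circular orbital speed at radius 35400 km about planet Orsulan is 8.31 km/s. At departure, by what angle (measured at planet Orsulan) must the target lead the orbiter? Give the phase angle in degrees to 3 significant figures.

From the circular-orbit relation v² = μ/r at r = 35400 km: μ = v²r = (8.31)² × 35400 = 2.44459×10^6 km³/s².
Transfer-ellipse semi-major axis a_t = (r₁ + r₂)/2 = (35400 + 2.070×10^5)/2 = 1.212×10^5 km.
Transfer time t = π√(a_t³/μ) = 84782 s.
The target's mean motion on its circular orbit is ω₂ = √(μ/r₂³) = 1.6601×10^-5 rad/s.
Angle swept by the target during transfer: ω₂·t = 1.4075 rad = 80.64°.
The orbiter traverses 180° on the transfer ellipse, so the target must lead by 180° − 80.64° = 99.4°.

φ = 99.4°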